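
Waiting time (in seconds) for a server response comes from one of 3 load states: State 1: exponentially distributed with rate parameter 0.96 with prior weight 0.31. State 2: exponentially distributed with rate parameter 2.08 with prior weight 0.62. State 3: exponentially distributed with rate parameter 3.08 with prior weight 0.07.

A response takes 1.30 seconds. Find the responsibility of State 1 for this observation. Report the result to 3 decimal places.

0.486

Apply Bayes' rule: the posterior for each component is proportional to its prior times its likelihood at x.
Component likelihoods at x = 1.30 seconds:
  f_1 = 0.275595
  f_2 = 0.139229
  f_3 = 0.056187
Prior × likelihood for each component:
  π_1·f_1 = 0.31 × 0.275595 = 0.0854345
  π_2·f_2 = 0.62 × 0.139229 = 0.0863222
  π_3·f_3 = 0.07 × 0.056187 = 0.00393309
Marginal: 0.0854345 + 0.0863222 + 0.00393309 = 0.17569
P(State 1 | the observation) = 0.0854345 / 0.17569 ≈ 0.486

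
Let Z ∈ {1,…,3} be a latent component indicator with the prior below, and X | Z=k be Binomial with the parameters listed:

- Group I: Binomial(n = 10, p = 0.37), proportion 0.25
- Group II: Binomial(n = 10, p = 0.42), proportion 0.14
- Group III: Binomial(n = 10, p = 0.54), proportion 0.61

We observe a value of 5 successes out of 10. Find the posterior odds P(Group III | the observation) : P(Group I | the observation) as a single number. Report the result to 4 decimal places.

3.3530

Since P(k|x) ∝ w_k f_k(x), the posterior odds are w_i f_i(x) / (w_j f_j(x)).
Evaluate each component's likelihood at the observed value:
  f_I = 0.173425
  f_II = 0.216166
  f_III = 0.238319
Posterior odds = (w_III·f_III) / (w_I·f_I) = (0.61·0.238319) / (0.25·0.173425) = 0.145375 / 0.0433563 ≈ 3.3530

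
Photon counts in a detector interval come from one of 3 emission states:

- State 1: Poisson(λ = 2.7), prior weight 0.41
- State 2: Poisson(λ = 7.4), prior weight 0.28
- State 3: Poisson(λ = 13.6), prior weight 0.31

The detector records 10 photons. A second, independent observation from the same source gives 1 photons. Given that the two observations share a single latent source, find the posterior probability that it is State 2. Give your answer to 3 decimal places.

By Bayes' theorem, P(k | x) = P(Z=k) f_k(x) / Σ_j P(Z=j) f_j(x).
Since both observations come from the same component, the likelihood for component k is f_k(x₁)·f_k(x₂).
  L_1 = [e^(−2.7)·2.7^10/10! = 0.000381311] × [0.181455] = 6.91908e-05
  L_2 = [e^(−7.4)·7.4^10/10! = 0.0829421] × [0.00452327] = 0.00037517
  L_3 = [e^(−13.6)·13.6^10/10! = 0.0739982] × [1.68707e-05] = 1.2484e-06
Unnormalised posteriors:
  P(Z=1)·L_1 = 0.41 × 6.91908e-05 = 2.83682e-05
  P(Z=2)·L_2 = 0.28 × 0.00037517 = 0.000105047
  P(Z=3)·L_3 = 0.31 × 1.2484e-06 = 3.87005e-07
Sum: 2.83682e-05 + 0.000105047 + 3.87005e-07 = 0.000133803
P(State 2 | x₁,x₂) = 0.000105047 / 0.000133803 ≈ 0.785

0.785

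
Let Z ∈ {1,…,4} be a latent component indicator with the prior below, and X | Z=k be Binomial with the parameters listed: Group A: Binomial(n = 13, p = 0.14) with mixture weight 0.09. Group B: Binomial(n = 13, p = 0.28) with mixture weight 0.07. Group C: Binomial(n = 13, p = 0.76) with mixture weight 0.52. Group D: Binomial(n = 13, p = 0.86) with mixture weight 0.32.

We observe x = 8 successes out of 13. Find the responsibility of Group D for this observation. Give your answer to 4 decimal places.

0.0995

Posterior ∝ prior × likelihood, so P(k | x) ∝ w_k f_k(x); normalise over all components.
Evaluate each component's likelihood at the observed value:
  p_A = C(13,8)·0.14^8·0.86^5 = 1287·1.47579e-07·0.470427 = 8.93501e-05
  p_B = C(13,8)·0.28^8·0.72^5 = 1287·3.77802e-05·0.193492 = 0.00940817
  p_C = C(13,8)·0.76^8·0.24^5 = 1287·0.111303·0.000796262 = 0.114063
  p_D = C(13,8)·0.86^8·0.14^5 = 1287·0.299218·5.37824e-05 = 0.0207113
Weight by the priors:
  w_A·p_A = 0.09 × 8.93501e-05 = 8.04151e-06
  w_B·p_B = 0.07 × 0.00940817 = 0.000658572
  w_C·p_C = 0.52 × 0.114063 = 0.0593126
  w_D·p_D = 0.32 × 0.0207113 = 0.0066276
Denominator: 8.04151e-06 + 0.000658572 + 0.0593126 + 0.0066276 = 0.0666068
So the posterior for Group D is 0.0066276 / 0.0666068 ≈ 0.0995.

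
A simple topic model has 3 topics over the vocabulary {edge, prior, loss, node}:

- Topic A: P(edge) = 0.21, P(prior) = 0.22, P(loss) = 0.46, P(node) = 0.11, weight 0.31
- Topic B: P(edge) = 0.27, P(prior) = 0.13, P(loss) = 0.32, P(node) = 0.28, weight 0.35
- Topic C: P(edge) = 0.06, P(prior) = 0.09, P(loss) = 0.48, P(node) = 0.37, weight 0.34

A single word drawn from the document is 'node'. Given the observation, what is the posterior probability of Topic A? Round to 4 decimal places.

By Bayes' theorem, P(k | x) = P(Z=k) f_k(x) / Σ_j P(Z=j) f_j(x).
Evaluate each component's likelihood at the observed value:
  p_A = P(node | comp) = 0.11
  p_B = P(node | comp) = 0.28
  p_C = P(node | comp) = 0.37
Prior × likelihood for each component:
  P(Z=A)·p_A = 0.31 × 0.11 = 0.0341
  P(Z=B)·p_B = 0.35 × 0.28 = 0.098
  P(Z=C)·p_C = 0.34 × 0.37 = 0.1258
Sum: 0.0341 + 0.098 + 0.1258 = 0.2579
So the posterior for Topic A is 0.0341 / 0.2579 ≈ 0.1322.

0.1322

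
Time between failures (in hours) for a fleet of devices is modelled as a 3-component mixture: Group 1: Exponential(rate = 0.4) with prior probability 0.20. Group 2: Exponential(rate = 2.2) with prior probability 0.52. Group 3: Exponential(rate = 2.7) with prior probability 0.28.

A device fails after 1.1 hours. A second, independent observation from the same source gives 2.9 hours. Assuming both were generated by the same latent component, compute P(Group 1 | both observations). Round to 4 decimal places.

0.9388

The responsibility of component k is w_k f_k(x) divided by Σ_j w_j f_j(x).
Since both observations come from the same component, the likelihood for component k is f_k(x₁)·f_k(x₂).
  p_1 = [0.257615] × [0.125394] = 0.0323034
  p_2 = [0.195628] × [0.00372927] = 0.000729548
  p_3 = [0.138519] × [0.00107359] = 0.000148712
Unnormalised posteriors:
  w_1·p_1 = 0.20 × 0.0323034 = 0.00646069
  w_2·p_2 = 0.52 × 0.000729548 = 0.000379365
  w_3·p_3 = 0.28 × 0.000148712 = 4.16395e-05
Evidence: 0.00646069 + 0.000379365 + 4.16395e-05 = 0.00688169
P(Group 1 | data) ≈ 0.9388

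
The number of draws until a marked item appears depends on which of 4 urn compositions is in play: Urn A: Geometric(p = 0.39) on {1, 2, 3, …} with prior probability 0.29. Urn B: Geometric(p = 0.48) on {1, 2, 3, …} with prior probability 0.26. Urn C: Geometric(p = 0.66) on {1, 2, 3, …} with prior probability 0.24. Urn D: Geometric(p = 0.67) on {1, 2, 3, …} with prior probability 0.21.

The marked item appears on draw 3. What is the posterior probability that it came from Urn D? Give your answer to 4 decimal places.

Posterior ∝ prior × likelihood, so P(k | x) ∝ w_k f_k(x); normalise over all components.
Component likelihoods at x = 3:
  f_A = 0.145119
  f_B = 0.129792
  f_C = 0.076296
  f_D = 0.072963
Unnormalised posteriors:
  w_A·f_A = 0.29 × 0.145119 = 0.0420845
  w_B·f_B = 0.26 × 0.129792 = 0.0337459
  w_C·f_C = 0.24 × 0.076296 = 0.018311
  w_D·f_D = 0.21 × 0.072963 = 0.0153222
Sum: 0.0420845 + 0.0337459 + 0.018311 + 0.0153222 = 0.109464
Responsibility of Urn D: 0.0153222 / 0.109464 ≈ 0.1400

0.1400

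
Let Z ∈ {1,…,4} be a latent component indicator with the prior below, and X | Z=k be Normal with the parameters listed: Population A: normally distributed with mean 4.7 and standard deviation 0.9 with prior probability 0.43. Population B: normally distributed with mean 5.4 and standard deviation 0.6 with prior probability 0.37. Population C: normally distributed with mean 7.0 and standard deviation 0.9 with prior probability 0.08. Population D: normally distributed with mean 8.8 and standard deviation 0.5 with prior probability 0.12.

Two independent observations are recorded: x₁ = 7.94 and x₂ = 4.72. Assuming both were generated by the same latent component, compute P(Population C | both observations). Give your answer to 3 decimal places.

P(component k | x) = π_k·f_k(x) / marginal(x), where marginal(x) = Σ_j π_j·f_j(x).
Since both observations come from the same component, the likelihood for component k is f_k(x₁)·f_k(x₂).
  L_A = [0.000679891] × [0.44316] = 0.0003013
  L_B = [8.5357e-05] × [0.34982] = 2.98596e-05
  L_C = [0.256915] × [0.0179087] = 0.00460102
  L_D = [0.181774] × [2.77371e-15] = 5.04188e-16
Unnormalised posteriors:
  π_A·L_A = 0.43 × 0.0003013 = 0.000129559
  π_B·L_B = 0.37 × 2.98596e-05 = 1.10481e-05
  π_C·L_C = 0.08 × 0.00460102 = 0.000368082
  π_D·L_D = 0.12 × 5.04188e-16 = 6.05025e-17
Denominator: 0.000129559 + 1.10481e-05 + 0.000368082 + 6.05025e-17 = 0.000508689
P(Population C | x₁,x₂) = 0.000368082 / 0.000508689 ≈ 0.724

0.724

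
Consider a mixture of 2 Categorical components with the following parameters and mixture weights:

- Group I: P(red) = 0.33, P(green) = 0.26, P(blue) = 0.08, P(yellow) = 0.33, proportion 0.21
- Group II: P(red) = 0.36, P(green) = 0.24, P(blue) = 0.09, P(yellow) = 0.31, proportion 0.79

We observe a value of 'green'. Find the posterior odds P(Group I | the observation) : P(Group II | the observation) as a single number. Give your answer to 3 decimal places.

Posterior odds = (w_i f_i(x)) / (w_j f_j(x)); the normalising sum cancels.
Component likelihoods at x = 'green':
  L_I = P(green | comp) = 0.26
  L_II = P(green | comp) = 0.24
0.0546 / 0.1896 ≈ 0.288

0.288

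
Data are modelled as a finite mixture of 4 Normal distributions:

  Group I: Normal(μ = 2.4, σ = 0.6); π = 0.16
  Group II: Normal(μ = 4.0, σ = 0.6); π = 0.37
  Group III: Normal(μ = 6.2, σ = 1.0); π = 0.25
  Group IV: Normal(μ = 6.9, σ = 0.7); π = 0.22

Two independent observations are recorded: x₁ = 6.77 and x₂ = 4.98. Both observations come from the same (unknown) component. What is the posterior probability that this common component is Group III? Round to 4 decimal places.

Apply Bayes' rule: the posterior for each component is proportional to its prior times its likelihood at x.
Since both observations come from the same component, the likelihood for component k is f_k(x₁)·f_k(x₂).
  L_I = [2.01262e-12] × [6.42253e-05] = 1.29261e-16
  L_II = [1.56519e-05] × [0.175169] = 2.74173e-06
  L_III = [0.339124] × [0.189543] = 0.0642787
  L_IV = [0.560174] × [0.0132482] = 0.00742127
Multiply by the mixture weights:
  w_I·L_I = 0.16 × 1.29261e-16 = 2.06818e-17
  w_II·L_II = 0.37 × 2.74173e-06 = 1.01444e-06
  w_III·L_III = 0.25 × 0.0642787 = 0.0160697
  w_IV·L_IV = 0.22 × 0.00742127 = 0.00163268
Normaliser: 2.06818e-17 + 1.01444e-06 + 0.0160697 + 0.00163268 = 0.0177034
P(Group III | x₁,x₂) = 0.0160697 / 0.0177034 ≈ 0.9077

0.9077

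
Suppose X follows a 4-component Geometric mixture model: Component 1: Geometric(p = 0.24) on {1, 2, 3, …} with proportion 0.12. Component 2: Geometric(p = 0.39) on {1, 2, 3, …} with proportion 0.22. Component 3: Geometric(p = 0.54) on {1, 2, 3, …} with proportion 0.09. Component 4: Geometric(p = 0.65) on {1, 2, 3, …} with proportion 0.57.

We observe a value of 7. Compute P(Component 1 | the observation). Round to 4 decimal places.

0.4995

Apply Bayes' rule: the posterior for each component is proportional to its prior times its likelihood at x.
Evaluate each component's likelihood at the observed value:
  f_1 = 0.24·(1−0.24)^6 = 0.24·0.1927 = 0.046248
  f_2 = 0.39·(1−0.39)^6 = 0.39·0.0515204 = 0.0200929
  f_3 = 0.54·(1−0.54)^6 = 0.54·0.0094743 = 0.00511612
  f_4 = 0.65·(1−0.65)^6 = 0.65·0.00183827 = 0.00119487
Weight by the priors:
  w_1·f_1 = 0.12 × 0.046248 = 0.00554976
  w_2·f_2 = 0.22 × 0.0200929 = 0.00442045
  w_3·f_3 = 0.09 × 0.00511612 = 0.000460451
  w_4·f_4 = 0.57 × 0.00119487 = 0.000681077
Normaliser: 0.00554976 + 0.00442045 + 0.000460451 + 0.000681077 = 0.0111117
P(Component 1 | data) ≈ 0.4995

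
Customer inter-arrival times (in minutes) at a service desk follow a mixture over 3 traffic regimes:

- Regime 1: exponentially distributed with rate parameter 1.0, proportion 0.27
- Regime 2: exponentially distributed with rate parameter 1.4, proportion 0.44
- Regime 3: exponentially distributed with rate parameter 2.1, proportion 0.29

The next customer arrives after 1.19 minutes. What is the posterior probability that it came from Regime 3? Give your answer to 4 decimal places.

P(component k | x) = π_k·f_k(x) / marginal(x), where marginal(x) = Σ_j π_j·f_j(x).
Exponential densities:
  L_1 = 1.0·e^(−1.0·1.19) = 1.0·e^(−1.1900) = 0.304221
  L_2 = 1.4·e^(−1.4·1.19) = 1.4·e^(−1.6660) = 0.264602
  L_3 = 2.1·e^(−2.1·1.19) = 2.1·e^(−2.4990) = 0.172551
Prior × likelihood for each component:
  π_1·L_1 = 0.27 × 0.304221 = 0.0821397
  π_2·L_2 = 0.44 × 0.264602 = 0.116425
  π_3·L_3 = 0.29 × 0.172551 = 0.0500398
Normaliser: 0.0821397 + 0.116425 + 0.0500398 = 0.248604
P(Regime 3 | 1.19 minutes) ≈ 0.2013

0.2013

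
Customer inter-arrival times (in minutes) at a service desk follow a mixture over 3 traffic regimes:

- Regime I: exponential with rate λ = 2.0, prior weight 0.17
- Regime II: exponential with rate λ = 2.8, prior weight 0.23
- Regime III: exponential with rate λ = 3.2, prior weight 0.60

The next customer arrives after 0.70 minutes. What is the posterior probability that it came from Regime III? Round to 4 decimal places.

0.5394

The responsibility of component k is P(Z=k) f_k(x) divided by Σ_j P(Z=j) f_j(x).
Evaluate each component's likelihood at the observed value:
  L_I = 2.0·e^(−2.0·0.70) = 2.0·e^(−1.4000) = 0.493194
  L_II = 2.8·e^(−2.8·0.70) = 2.8·e^(−1.9600) = 0.394404
  L_III = 3.2·e^(−3.2·0.70) = 3.2·e^(−2.2400) = 0.340667
Unnormalised posteriors:
  P(Z=I)·L_I = 0.17 × 0.493194 = 0.083843
  P(Z=II)·L_II = 0.23 × 0.394404 = 0.0907128
  P(Z=III)·L_III = 0.60 × 0.340667 = 0.2044
Marginal: 0.083843 + 0.0907128 + 0.2044 = 0.378956
So the posterior for Regime III is 0.2044 / 0.378956 ≈ 0.5394.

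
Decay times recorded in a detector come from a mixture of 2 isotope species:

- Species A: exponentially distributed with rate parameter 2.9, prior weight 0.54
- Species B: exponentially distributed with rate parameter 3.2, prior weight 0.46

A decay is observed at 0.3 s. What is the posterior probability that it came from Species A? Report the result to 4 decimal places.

By Bayes' theorem, P(k | x) = w_k f_k(x) / Σ_j w_j f_j(x).
Component likelihoods at x = 0.3 s:
  p_A = 2.9·e^(−2.9·0.3) = 2.9·e^(−0.8700) = 1.21496
  p_B = 3.2·e^(−3.2·0.3) = 3.2·e^(−0.9600) = 1.22526
Unnormalised posteriors:
  w_A·p_A = 0.54 × 1.21496 = 0.656078
  w_B·p_B = 0.46 × 1.22526 = 0.563618
Normaliser: 0.656078 + 0.563618 = 1.2197
Responsibility of Species A: 0.656078 / 1.2197 ≈ 0.5379

0.5379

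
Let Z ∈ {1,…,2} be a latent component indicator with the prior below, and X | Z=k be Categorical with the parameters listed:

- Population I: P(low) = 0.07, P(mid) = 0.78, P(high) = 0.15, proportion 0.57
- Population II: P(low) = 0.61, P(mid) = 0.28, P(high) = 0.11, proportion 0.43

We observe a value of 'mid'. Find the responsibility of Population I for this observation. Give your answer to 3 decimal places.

0.787

The responsibility of component k is π_k f_k(x) divided by Σ_j π_j f_j(x).
Categorical probabilities:
  f_I = P(mid | comp) = 0.78
  f_II = P(mid | comp) = 0.28
Multiply by the mixture weights:
  π_I·f_I = 0.57 × 0.78 = 0.4446
  π_II·f_II = 0.43 × 0.28 = 0.1204
Denominator: 0.4446 + 0.1204 = 0.565
Responsibility of Population I: 0.4446 / 0.565 ≈ 0.787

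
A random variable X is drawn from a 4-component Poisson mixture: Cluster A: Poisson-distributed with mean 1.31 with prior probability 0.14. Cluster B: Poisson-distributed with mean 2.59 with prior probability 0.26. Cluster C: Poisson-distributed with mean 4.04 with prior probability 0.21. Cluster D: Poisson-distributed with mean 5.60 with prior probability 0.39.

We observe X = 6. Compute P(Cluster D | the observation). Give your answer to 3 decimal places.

0.668

Posterior ∝ prior × likelihood, so P(k | x) ∝ P(Z=k) f_k(x); normalise over all components.
Component likelihoods at x = 6:
  f_A = 0.00189395
  f_B = 0.0314516
  f_C = 0.106269
  f_D = 0.158397
Weight by the priors:
  P(Z=A)·f_A = 0.14 × 0.00189395 = 0.000265154
  P(Z=B)·f_B = 0.26 × 0.0314516 = 0.00817743
  P(Z=C)·f_C = 0.21 × 0.106269 = 0.0223165
  P(Z=D)·f_D = 0.39 × 0.158397 = 0.0617748
Normaliser: 0.000265154 + 0.00817743 + 0.0223165 + 0.0617748 = 0.0925338
P(Cluster D | x) ≈ 0.668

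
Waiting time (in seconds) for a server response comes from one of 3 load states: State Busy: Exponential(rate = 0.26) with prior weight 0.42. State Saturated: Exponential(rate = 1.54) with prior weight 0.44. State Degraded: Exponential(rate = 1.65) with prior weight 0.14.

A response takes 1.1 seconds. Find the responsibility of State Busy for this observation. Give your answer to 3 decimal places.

The responsibility of component k is w_k f_k(x) divided by Σ_j w_j f_j(x).
Evaluate each component's likelihood at the observed value:
  p_Busy = 0.26·e^(−0.26·1.1) = 0.26·e^(−0.2860) = 0.195328
  p_Saturated = 1.54·e^(−1.54·1.1) = 1.54·e^(−1.6940) = 0.283026
  p_Degraded = 1.65·e^(−1.65·1.1) = 1.65·e^(−1.8150) = 0.268683
Prior × likelihood for each component:
  w_Busy·p_Busy = 0.42 × 0.195328 = 0.0820379
  w_Saturated·p_Saturated = 0.44 × 0.283026 = 0.124531
  w_Degraded·p_Degraded = 0.14 × 0.268683 = 0.0376156
Denominator: 0.0820379 + 0.124531 + 0.0376156 = 0.244185
So the posterior for State Busy is 0.0820379 / 0.244185 ≈ 0.336.

0.336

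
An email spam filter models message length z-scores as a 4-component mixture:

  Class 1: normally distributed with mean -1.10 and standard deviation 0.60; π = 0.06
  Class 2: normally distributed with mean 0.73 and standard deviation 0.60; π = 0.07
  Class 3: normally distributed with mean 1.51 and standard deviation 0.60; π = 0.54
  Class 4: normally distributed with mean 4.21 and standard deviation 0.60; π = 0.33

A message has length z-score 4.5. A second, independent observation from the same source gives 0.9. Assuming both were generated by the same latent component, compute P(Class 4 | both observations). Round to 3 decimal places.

P(component k | x) = π_k·f_k(x) / marginal(x), where marginal(x) = Σ_j π_j·f_j(x).
Since both observations come from the same component, the likelihood for component k is f_k(x₁)·f_k(x₂).
  f_1 = [(1/(0.60·√(2π)))·exp(−(4.5−-1.10)²/(2·0.60²)) = 0.664904·exp(-43.55556) = 8.06903e-20] × [0.00257046] = 2.07412e-22
  f_2 = [(1/(0.60·√(2π)))·exp(−(4.5−0.73)²/(2·0.60²)) = 0.664904·exp(-19.74014) = 1.77716e-09] × [0.638744] = 1.13515e-09
  f_3 = [(1/(0.60·√(2π)))·exp(−(4.5−1.51)²/(2·0.60²)) = 0.664904·exp(-12.41681) = 2.69283e-06] × [0.396564] = 1.06788e-06
  f_4 = [(1/(0.60·√(2π)))·exp(−(4.5−4.21)²/(2·0.60²)) = 0.664904·exp(-0.11681) = 0.591604] × [1.63751e-07] = 9.68757e-08
Prior × likelihood for each component:
  π_1·f_1 = 0.06 × 2.07412e-22 = 1.24447e-23
  π_2·f_2 = 0.07 × 1.13515e-09 = 7.94603e-11
  π_3·f_3 = 0.54 × 1.06788e-06 = 5.76654e-07
  π_4·f_4 = 0.33 × 9.68757e-08 = 3.1969e-08
Marginal: 1.24447e-23 + 7.94603e-11 + 5.76654e-07 + 3.1969e-08 = 6.08703e-07
P(Class 4 | x₁, x₂) ≈ 0.053

0.053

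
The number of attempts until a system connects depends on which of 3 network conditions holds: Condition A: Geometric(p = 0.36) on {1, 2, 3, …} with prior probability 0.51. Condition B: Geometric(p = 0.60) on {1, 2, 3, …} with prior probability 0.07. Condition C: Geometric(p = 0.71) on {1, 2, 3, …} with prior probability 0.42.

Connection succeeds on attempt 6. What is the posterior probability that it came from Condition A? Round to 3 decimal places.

P(component k | x) = P(Z=k)·f_k(x) / marginal(x), where marginal(x) = Σ_j P(Z=j)·f_j(x).
Evaluate each component's likelihood at the observed value:
  p_A = 0.0386547
  p_B = 0.006144
  p_C = 0.00145629
Prior × likelihood for each component:
  P(Z=A)·p_A = 0.51 × 0.0386547 = 0.0197139
  P(Z=B)·p_B = 0.07 × 0.006144 = 0.00043008
  P(Z=C)·p_C = 0.42 × 0.00145629 = 0.000611642
Denominator: 0.0197139 + 0.00043008 + 0.000611642 = 0.0207556
P(Condition A | data) ≈ 0.950

0.950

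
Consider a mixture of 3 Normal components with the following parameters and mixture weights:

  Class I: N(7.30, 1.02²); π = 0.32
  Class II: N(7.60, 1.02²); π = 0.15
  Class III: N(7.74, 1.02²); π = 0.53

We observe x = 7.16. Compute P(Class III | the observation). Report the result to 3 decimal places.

The responsibility of component k is P(Z=k) f_k(x) divided by Σ_j P(Z=j) f_j(x).
Component likelihoods at x = 7.16:
  p_I = (1/(1.02·√(2π)))·exp(−(7.16−7.30)²/(2·1.02²)) = 0.391120·exp(-0.00942) = 0.387453
  p_II = (1/(1.02·√(2π)))·exp(−(7.16−7.60)²/(2·1.02²)) = 0.391120·exp(-0.09304) = 0.356371
  p_III = (1/(1.02·√(2π)))·exp(−(7.16−7.74)²/(2·1.02²)) = 0.391120·exp(-0.16167) = 0.332735
Multiply by the mixture weights:
  P(Z=I)·p_I = 0.32 × 0.387453 = 0.123985
  P(Z=II)·p_II = 0.15 × 0.356371 = 0.0534557
  P(Z=III)·p_III = 0.53 × 0.332735 = 0.176349
Denominator: 0.123985 + 0.0534557 + 0.176349 = 0.35379
So the posterior for Class III is 0.176349 / 0.35379 ≈ 0.498.

0.498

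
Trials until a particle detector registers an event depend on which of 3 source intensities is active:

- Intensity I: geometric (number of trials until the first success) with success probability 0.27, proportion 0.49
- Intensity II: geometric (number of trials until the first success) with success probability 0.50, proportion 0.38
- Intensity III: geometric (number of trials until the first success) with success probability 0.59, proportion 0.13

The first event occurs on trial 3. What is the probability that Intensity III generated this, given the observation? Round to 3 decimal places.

0.099

Apply Bayes' rule: the posterior for each component is proportional to its prior times its likelihood at x.
Component likelihoods at x = 3:
  f_I = 0.143883
  f_II = 0.125
  f_III = 0.099179
Weight by the priors:
  π_I·f_I = 0.49 × 0.143883 = 0.0705027
  π_II·f_II = 0.38 × 0.125 = 0.0475
  π_III·f_III = 0.13 × 0.099179 = 0.0128933
Marginal: 0.0705027 + 0.0475 + 0.0128933 = 0.130896
So the posterior for Intensity III is 0.0128933 / 0.130896 ≈ 0.099.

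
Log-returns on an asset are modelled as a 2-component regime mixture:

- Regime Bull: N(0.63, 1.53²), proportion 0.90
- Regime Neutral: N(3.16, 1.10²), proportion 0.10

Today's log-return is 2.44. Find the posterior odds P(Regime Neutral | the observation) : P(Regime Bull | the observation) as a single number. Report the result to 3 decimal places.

0.251

Only the two components matter; the odds are (P(Z=i) f_i(x)) / (P(Z=j) f_j(x)).
Evaluate each component's likelihood at the observed value:
  p_Bull = 0.129515
  p_Neutral = 0.292742
0.0292742 / 0.116564 ≈ 0.251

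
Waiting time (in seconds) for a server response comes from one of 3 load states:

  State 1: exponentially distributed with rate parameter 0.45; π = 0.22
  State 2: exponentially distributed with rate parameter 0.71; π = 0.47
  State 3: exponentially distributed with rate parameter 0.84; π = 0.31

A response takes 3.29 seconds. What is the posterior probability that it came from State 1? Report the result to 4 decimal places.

0.3163

P(component k | x) = π_k·f_k(x) / marginal(x), where marginal(x) = Σ_j π_j·f_j(x).
Exponential densities:
  f_1 = 0.45·e^(−0.45·3.29) = 0.45·e^(−1.4805) = 0.102386
  f_2 = 0.71·e^(−0.71·3.29) = 0.71·e^(−2.3359) = 0.0686736
  f_3 = 0.84·e^(−0.84·3.29) = 0.84·e^(−2.7636) = 0.052974
Weight by the priors:
  π_1·f_1 = 0.22 × 0.102386 = 0.0225249
  π_2·f_2 = 0.47 × 0.0686736 = 0.0322766
  π_3·f_3 = 0.31 × 0.052974 = 0.016422
Denominator: 0.0225249 + 0.0322766 + 0.016422 = 0.0712234
Responsibility of State 1: 0.0225249 / 0.0712234 ≈ 0.3163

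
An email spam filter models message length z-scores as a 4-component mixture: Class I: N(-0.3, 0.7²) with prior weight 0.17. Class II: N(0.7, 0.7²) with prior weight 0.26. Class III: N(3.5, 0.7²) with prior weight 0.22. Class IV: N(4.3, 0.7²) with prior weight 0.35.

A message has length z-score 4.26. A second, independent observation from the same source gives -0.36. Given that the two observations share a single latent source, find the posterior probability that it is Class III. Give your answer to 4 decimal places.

0.1321

By Bayes' theorem, P(k | x) = w_k f_k(x) / Σ_j w_j f_j(x).
Since both observations come from the same component, the likelihood for component k is f_k(x₁)·f_k(x₂).
  p_I = [3.47512e-10] × [0.567828] = 1.97327e-10
  p_II = [1.37851e-06] × [0.181084] = 2.49626e-07
  p_III = [0.316114] × [1.42213e-07] = 4.49557e-08
  p_IV = [0.568988] × [1.35637e-10] = 7.71758e-11
Unnormalised posteriors:
  w_I·p_I = 0.17 × 1.97327e-10 = 3.35456e-11
  w_II·p_II = 0.26 × 2.49626e-07 = 6.49027e-08
  w_III·p_III = 0.22 × 4.49557e-08 = 9.89025e-09
  w_IV·p_IV = 0.35 × 7.71758e-11 = 2.70115e-11
Denominator: 3.35456e-11 + 6.49027e-08 + 9.89025e-09 + 2.70115e-11 = 7.48535e-08
So the posterior for Class III is 9.89025e-09 / 7.48535e-08 ≈ 0.1321.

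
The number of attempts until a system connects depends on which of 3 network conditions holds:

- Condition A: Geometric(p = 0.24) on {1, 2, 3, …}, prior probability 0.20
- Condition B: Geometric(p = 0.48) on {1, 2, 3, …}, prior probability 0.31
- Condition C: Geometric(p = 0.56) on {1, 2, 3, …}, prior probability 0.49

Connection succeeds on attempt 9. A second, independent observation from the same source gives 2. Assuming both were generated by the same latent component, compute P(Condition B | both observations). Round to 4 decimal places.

0.1566

By Bayes' theorem, P(k | x) = π_k f_k(x) / Σ_j π_j f_j(x).
Since both observations come from the same component, the likelihood for component k is f_k(x₁)·f_k(x₂).
  f_A = [0.24·(1−0.24)^8 = 0.24·0.111303 = 0.0267128] × [0.1824] = 0.00487242
  f_B = [0.48·(1−0.48)^8 = 0.48·0.00534597 = 0.00256607] × [0.2496] = 0.00064049
  f_C = [0.56·(1−0.56)^8 = 0.56·0.00140482 = 0.000786701] × [0.2464] = 0.000193843
Prior × likelihood for each component:
  π_A·f_A = 0.20 × 0.00487242 = 0.000974484
  π_B·f_B = 0.31 × 0.00064049 = 0.000198552
  π_C·f_C = 0.49 × 0.000193843 = 9.49831e-05
Evidence: 0.000974484 + 0.000198552 + 9.49831e-05 = 0.00126802
So the posterior for Condition B is 0.000198552 / 0.00126802 ≈ 0.1566.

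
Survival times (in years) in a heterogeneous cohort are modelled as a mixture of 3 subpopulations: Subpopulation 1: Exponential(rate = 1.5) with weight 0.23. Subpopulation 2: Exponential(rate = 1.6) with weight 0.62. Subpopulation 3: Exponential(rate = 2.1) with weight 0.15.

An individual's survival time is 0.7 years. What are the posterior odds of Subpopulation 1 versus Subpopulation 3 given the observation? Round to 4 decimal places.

The posterior odds equal the prior odds times the likelihood ratio: (π_i/π_j)·(f_i(x)/f_j(x)).
Exponential densities:
  f_1 = 1.5·e^(−1.5·0.7) = 1.5·e^(−1.0500) = 0.524907
  f_2 = 1.6·e^(−1.6·0.7) = 1.6·e^(−1.1200) = 0.522048
  f_3 = 2.1·e^(−2.1·0.7) = 2.1·e^(−1.4700) = 0.482844
0.120729 / 0.0724265 ≈ 1.6669

1.6669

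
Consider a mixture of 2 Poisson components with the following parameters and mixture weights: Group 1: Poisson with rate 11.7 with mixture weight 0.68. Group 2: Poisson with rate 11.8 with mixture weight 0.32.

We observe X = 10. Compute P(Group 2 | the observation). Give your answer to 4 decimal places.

Posterior ∝ prior × likelihood, so P(k | x) ∝ P(Z=k) f_k(x); normalise over all components.
Evaluate each component's likelihood at the observed value:
  L_1 = 0.109863
  L_2 = 0.108239
Multiply by the mixture weights:
  P(Z=1)·L_1 = 0.68 × 0.109863 = 0.0747066
  P(Z=2)·L_2 = 0.32 × 0.108239 = 0.0346364
Normaliser: 0.0747066 + 0.0346364 = 0.109343
P(Group 2 | the observation) ≈ 0.3168

0.3168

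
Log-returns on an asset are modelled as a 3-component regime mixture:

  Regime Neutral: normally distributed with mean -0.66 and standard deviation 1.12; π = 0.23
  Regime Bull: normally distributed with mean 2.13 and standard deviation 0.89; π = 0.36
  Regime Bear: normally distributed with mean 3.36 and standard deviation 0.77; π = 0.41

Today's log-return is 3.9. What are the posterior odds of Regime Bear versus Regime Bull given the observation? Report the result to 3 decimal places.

Only the two components matter; the odds are (π_i f_i(x)) / (π_j f_j(x)).
Component likelihoods at x = 3.9:
  L_Neutral = (1/(1.12·√(2π)))·exp(−(3.9−-0.66)²/(2·1.12²)) = 0.356198·exp(-8.28827) = 8.95662e-05
  L_Bull = (1/(0.89·√(2π)))·exp(−(3.9−2.13)²/(2·0.89²)) = 0.448250·exp(-1.97759) = 0.0620388
  L_Bear = (1/(0.77·√(2π)))·exp(−(3.9−3.36)²/(2·0.77²)) = 0.518107·exp(-0.24591) = 0.405156
Posterior odds = (π_Bear·L_Bear) / (π_Bull·L_Bull) = (0.41·0.405156) / (0.36·0.0620388) = 0.166114 / 0.022334 ≈ 7.438

7.438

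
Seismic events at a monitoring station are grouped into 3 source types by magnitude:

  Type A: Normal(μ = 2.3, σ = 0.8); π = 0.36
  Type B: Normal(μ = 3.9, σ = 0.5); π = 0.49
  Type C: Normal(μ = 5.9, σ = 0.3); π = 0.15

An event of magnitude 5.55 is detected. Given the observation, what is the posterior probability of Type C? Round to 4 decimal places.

The responsibility of component k is π_k f_k(x) divided by Σ_j π_j f_j(x).
Evaluate each component's likelihood at the observed value:
  L_A = 0.00013003
  L_B = 0.00344514
  L_C = 0.673329
Prior × likelihood for each component:
  π_A·L_A = 0.36 × 0.00013003 = 4.68107e-05
  π_B·L_B = 0.49 × 0.00344514 = 0.00168812
  π_C·L_C = 0.15 × 0.673329 = 0.100999
Evidence: 4.68107e-05 + 0.00168812 + 0.100999 = 0.102734
P(Type C | 5.55) ≈ 0.9831

0.9831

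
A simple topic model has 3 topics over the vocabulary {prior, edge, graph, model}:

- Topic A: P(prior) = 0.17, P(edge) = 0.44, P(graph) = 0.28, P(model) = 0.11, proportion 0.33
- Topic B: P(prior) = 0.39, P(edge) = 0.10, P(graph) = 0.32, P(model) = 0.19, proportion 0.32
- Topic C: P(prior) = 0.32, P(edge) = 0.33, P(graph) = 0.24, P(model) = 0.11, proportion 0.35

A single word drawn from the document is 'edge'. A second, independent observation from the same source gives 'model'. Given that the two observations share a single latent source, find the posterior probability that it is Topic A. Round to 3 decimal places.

0.460

Posterior ∝ prior × likelihood, so P(k | x) ∝ w_k f_k(x); normalise over all components.
Since both observations come from the same component, the likelihood for component k is f_k(x₁)·f_k(x₂).
  p_A = [0.44] × [0.11] = 0.0484
  p_B = [0.1] × [0.19] = 0.019
  p_C = [0.33] × [0.11] = 0.0363
Prior × likelihood for each component:
  w_A·p_A = 0.33 × 0.0484 = 0.015972
  w_B·p_B = 0.32 × 0.019 = 0.00608
  w_C·p_C = 0.35 × 0.0363 = 0.012705
Sum: 0.015972 + 0.00608 + 0.012705 = 0.034757
P(Topic A | data) ≈ 0.460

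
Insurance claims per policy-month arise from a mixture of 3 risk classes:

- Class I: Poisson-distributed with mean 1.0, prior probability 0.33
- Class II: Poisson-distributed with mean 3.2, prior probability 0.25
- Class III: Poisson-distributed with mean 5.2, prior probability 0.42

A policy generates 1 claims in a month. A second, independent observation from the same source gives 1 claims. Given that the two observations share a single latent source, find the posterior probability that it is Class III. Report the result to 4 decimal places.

By Bayes' theorem, P(k | x) = π_k f_k(x) / Σ_j π_j f_j(x).
Since both observations come from the same component, the likelihood for component k is f_k(x₁)·f_k(x₂).
  L_I = [0.367879] × [0.367879] = 0.135335
  L_II = [0.130439] × [0.130439] = 0.0170143
  L_III = [0.0286861] × [0.0286861] = 0.000822894
Multiply by the mixture weights:
  π_I·L_I = 0.33 × 0.135335 = 0.0446606
  π_II·L_II = 0.25 × 0.0170143 = 0.00425359
  π_III·L_III = 0.42 × 0.000822894 = 0.000345616
Sum: 0.0446606 + 0.00425359 + 0.000345616 = 0.0492598
Responsibility of Class III: 0.000345616 / 0.0492598 ≈ 0.0070

0.0070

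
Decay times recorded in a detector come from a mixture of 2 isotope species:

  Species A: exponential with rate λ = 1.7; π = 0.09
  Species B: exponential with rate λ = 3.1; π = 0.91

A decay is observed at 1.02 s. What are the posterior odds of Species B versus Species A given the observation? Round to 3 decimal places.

4.421

Posterior odds = (w_i f_i(x)) / (w_j f_j(x)); the normalising sum cancels.
Exponential densities:
  L_A = 0.30018
  L_B = 0.131257
Odds = (0.91/0.09) × (0.131257/0.30018) = 10.1111 × 0.437261 ≈ 4.421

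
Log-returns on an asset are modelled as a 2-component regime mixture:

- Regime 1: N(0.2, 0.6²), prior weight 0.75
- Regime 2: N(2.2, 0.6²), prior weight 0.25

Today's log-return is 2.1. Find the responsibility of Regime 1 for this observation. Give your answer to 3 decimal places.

0.020

The responsibility of component k is π_k f_k(x) divided by Σ_j π_j f_j(x).
Normal densities:
  L_1 = (1/(0.6·√(2π)))·exp(−(2.1−0.2)²/(2·0.6²)) = 0.664904·exp(-5.01389) = 0.00441829
  L_2 = (1/(0.6·√(2π)))·exp(−(2.1−2.2)²/(2·0.6²)) = 0.664904·exp(-0.01389) = 0.655733
Multiply by the mixture weights:
  π_1·L_1 = 0.75 × 0.00441829 = 0.00331372
  π_2·L_2 = 0.25 × 0.655733 = 0.163933
Normaliser: 0.00331372 + 0.163933 = 0.167247
Responsibility of Regime 1: 0.00331372 / 0.167247 ≈ 0.020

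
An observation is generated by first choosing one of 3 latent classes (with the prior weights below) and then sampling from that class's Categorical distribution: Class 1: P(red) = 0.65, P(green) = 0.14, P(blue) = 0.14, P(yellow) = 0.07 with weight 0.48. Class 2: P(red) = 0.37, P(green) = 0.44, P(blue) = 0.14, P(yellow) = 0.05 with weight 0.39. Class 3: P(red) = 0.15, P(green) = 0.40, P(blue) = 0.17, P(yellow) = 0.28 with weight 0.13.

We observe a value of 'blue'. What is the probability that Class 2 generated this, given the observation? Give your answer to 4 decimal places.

By Bayes' theorem, P(k | x) = π_k f_k(x) / Σ_j π_j f_j(x).
Categorical probabilities:
  p_1 = P(blue | comp) = 0.14
  p_2 = P(blue | comp) = 0.14
  p_3 = P(blue | comp) = 0.17
Weight by the priors:
  π_1·p_1 = 0.48 × 0.14 = 0.0672
  π_2·p_2 = 0.39 × 0.14 = 0.0546
  π_3·p_3 = 0.13 × 0.17 = 0.0221
Denominator: 0.0672 + 0.0546 + 0.0221 = 0.1439
P(Class 2 | 'blue') = 0.0546 / 0.1439 ≈ 0.3794

0.3794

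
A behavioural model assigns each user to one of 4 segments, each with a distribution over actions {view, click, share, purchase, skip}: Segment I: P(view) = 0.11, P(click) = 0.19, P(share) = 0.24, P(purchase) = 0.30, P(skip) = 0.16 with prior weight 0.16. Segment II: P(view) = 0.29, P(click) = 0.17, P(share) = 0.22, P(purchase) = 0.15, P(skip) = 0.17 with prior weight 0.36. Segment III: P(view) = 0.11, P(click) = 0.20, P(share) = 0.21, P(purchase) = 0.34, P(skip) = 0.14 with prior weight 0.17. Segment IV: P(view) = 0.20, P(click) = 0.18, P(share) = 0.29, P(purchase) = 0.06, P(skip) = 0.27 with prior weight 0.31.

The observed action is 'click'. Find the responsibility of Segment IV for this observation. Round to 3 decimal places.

Posterior ∝ prior × likelihood, so P(k | x) ∝ π_k f_k(x); normalise over all components.
Categorical probabilities:
  f_I = P(click | comp) = 0.19
  f_II = P(click | comp) = 0.17
  f_III = P(click | comp) = 0.20
  f_IV = P(click | comp) = 0.18
Prior × likelihood for each component:
  π_I·f_I = 0.16 × 0.19 = 0.0304
  π_II·f_II = 0.36 × 0.17 = 0.0612
  π_III·f_III = 0.17 × 0.2 = 0.034
  π_IV·f_IV = 0.31 × 0.18 = 0.0558
Evidence: 0.0304 + 0.0612 + 0.034 + 0.0558 = 0.1814
P(Segment IV | x) ≈ 0.308

0.308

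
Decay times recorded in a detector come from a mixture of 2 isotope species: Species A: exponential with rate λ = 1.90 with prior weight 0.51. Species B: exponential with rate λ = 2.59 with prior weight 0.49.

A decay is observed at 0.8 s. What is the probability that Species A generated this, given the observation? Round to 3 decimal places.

0.570

Posterior ∝ prior × likelihood, so P(k | x) ∝ w_k f_k(x); normalise over all components.
Component likelihoods at x = 0.8 s:
  p_A = 1.90·e^(−1.90·0.8) = 1.90·e^(−1.5200) = 0.415553
  p_B = 2.59·e^(−2.59·0.8) = 2.59·e^(−2.0720) = 0.326168
Unnormalised posteriors:
  w_A·p_A = 0.51 × 0.415553 = 0.211932
  w_B·p_B = 0.49 × 0.326168 = 0.159822
Normaliser: 0.211932 + 0.159822 = 0.371754
P(Species A | x) = 0.211932 / 0.371754 ≈ 0.570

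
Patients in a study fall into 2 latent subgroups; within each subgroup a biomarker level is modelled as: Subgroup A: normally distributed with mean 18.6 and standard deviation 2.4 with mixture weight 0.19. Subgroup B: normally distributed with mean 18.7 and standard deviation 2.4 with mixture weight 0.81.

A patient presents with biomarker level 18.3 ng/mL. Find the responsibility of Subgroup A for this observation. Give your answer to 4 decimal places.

By Bayes' theorem, P(k | x) = w_k f_k(x) / Σ_j w_j f_j(x).
Evaluate each component's likelihood at the observed value:
  p_A = (1/(2.4·√(2π)))·exp(−(18.3−18.6)²/(2·2.4²)) = 0.166226·exp(-0.00781) = 0.164932
  p_B = (1/(2.4·√(2π)))·exp(−(18.3−18.7)²/(2·2.4²)) = 0.166226·exp(-0.01389) = 0.163933
Weight by the priors:
  w_A·p_A = 0.19 × 0.164932 = 0.0313372
  w_B·p_B = 0.81 × 0.163933 = 0.132786
Marginal: 0.0313372 + 0.132786 = 0.164123
P(Subgroup A | the observation) = 0.0313372 / 0.164123 ≈ 0.1909

0.1909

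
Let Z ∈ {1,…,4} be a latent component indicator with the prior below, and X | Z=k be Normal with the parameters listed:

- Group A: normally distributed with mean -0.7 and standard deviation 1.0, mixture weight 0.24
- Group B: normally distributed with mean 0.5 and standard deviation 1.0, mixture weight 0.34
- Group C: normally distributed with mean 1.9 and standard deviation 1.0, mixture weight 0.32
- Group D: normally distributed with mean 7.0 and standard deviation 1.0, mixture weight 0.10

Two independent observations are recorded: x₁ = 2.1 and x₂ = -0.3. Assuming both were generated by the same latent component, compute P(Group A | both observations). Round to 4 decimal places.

0.0436

Posterior ∝ prior × likelihood, so P(k | x) ∝ π_k f_k(x); normalise over all components.
Since both observations come from the same component, the likelihood for component k is f_k(x₁)·f_k(x₂).
  f_A = [0.00791545] × [0.36827] = 0.00291502
  f_B = [0.110921] × [0.289692] = 0.0321328
  f_C = [0.391043] × [0.0354746] = 0.0138721
  f_D = [2.43896e-06] × [1.06938e-12] = 2.60819e-18
Prior × likelihood for each component:
  π_A·f_A = 0.24 × 0.00291502 = 0.000699606
  π_B·f_B = 0.34 × 0.0321328 = 0.0109252
  π_C·f_C = 0.32 × 0.0138721 = 0.00443907
  π_D·f_D = 0.10 × 2.60819e-18 = 2.60819e-19
Normaliser: 0.000699606 + 0.0109252 + 0.00443907 + 2.60819e-19 = 0.0160638
P(Group A | x₁,x₂) = 0.000699606 / 0.0160638 ≈ 0.0436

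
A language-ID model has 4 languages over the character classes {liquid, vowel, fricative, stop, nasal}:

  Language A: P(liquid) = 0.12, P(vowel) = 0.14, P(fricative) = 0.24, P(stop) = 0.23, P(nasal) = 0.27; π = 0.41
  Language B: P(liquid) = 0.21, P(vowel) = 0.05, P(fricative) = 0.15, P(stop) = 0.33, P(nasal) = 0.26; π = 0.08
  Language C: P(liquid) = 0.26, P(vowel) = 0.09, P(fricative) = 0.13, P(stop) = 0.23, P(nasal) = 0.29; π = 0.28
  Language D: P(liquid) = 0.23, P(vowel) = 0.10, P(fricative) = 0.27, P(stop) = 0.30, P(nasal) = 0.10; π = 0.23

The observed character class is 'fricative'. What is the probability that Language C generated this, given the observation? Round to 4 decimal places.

0.1742

The responsibility of component k is π_k f_k(x) divided by Σ_j π_j f_j(x).
Component likelihoods at x = 'fricative':
  f_A = 0.24
  f_B = 0.15
  f_C = 0.13
  f_D = 0.27
Prior × likelihood for each component:
  π_A·f_A = 0.41 × 0.24 = 0.0984
  π_B·f_B = 0.08 × 0.15 = 0.012
  π_C·f_C = 0.28 × 0.13 = 0.0364
  π_D·f_D = 0.23 × 0.27 = 0.0621
Sum: 0.0984 + 0.012 + 0.0364 + 0.0621 = 0.2089
Responsibility of Language C: 0.0364 / 0.2089 ≈ 0.1742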